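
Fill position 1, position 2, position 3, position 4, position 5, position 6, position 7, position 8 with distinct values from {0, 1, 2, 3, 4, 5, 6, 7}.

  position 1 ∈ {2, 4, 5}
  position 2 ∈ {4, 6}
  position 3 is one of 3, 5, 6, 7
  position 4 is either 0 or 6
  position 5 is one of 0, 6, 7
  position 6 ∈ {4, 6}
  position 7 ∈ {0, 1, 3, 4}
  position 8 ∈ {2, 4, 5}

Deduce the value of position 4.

The 8 variables draw from only 8 values {0, 1, 2, 3, 4, 5, 6, 7}, so each is used; only position 7 can be 1, hence position 7 = 1.
The 7 still-open variables draw from only 7 values {0, 2, 3, 4, 5, 6, 7}, so each is used; only position 3 can be 3, hence position 3 = 3.
Among the 6 still-open variables, 7 fits only position 5 (and all 6 values in {0, 2, 4, 5, 6, 7} must be used), so position 5 = 7.
The 5 still-open variables draw from only 5 values {0, 2, 4, 5, 6}, so each is used; only position 4 can be 0, hence position 4 = 0.

0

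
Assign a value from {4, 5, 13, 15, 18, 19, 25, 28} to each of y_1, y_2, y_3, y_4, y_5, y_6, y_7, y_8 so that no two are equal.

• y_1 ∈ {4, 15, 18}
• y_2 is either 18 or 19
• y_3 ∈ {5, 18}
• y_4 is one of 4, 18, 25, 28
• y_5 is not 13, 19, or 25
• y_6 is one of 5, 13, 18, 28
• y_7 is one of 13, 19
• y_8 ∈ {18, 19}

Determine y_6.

28

The 8 variables draw from only 8 values {4, 5, 13, 15, 18, 19, 25, 28}, so each is used; only y_4 can be 25, hence y_4 = 25.
y_2 and y_8 between them cover only {18, 19} — a naked pair. Remove those values from y_1, y_3, y_5, y_6, y_7.
y_3's domain is down to {5}, so y_3 = 5. Remove 5 from y_5, y_6.
y_7 must be 13 (only option left). So y_6 can't be 13.
So y_6 = 28.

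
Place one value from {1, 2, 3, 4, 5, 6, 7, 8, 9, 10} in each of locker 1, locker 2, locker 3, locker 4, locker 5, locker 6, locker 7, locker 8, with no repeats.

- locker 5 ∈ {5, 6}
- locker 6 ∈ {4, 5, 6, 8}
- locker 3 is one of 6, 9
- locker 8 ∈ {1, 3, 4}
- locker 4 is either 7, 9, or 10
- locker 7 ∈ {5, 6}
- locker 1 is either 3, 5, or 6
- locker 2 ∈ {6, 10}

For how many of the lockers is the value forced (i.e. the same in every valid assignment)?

The 2 variables locker 5 and locker 7 are confined to {5, 6}, which locks those values in; drop them from locker 1, locker 2, locker 3, locker 6.
locker 1 has just one choice, so locker 1 = 3. So locker 8 can't be 3.
locker 2 has just one choice, so locker 2 = 10. Remove 10 from locker 4.
locker 3 must be 9 (only option left). Remove 9 from locker 4.
locker 4 must be 7 (only option left).
Determined: locker 1=3, locker 2=10, locker 3=9, locker 4=7. The other lockers each still have more than one consistent value. That makes 4.

4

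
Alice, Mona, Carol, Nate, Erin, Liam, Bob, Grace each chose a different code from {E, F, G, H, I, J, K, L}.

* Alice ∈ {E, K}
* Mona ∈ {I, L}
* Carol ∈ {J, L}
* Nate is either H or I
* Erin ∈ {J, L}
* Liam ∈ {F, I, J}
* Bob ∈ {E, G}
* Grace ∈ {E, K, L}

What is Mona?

I

Among the 8 variables, F fits only Liam (and all 8 values in {E, F, G, H, I, J, K, L} must be used), so Liam = F.
Among the 7 still-open variables, G fits only Bob (and all 7 values in {E, G, H, I, J, K, L} must be used), so Bob = G.
Among the 6 still-open variables, H fits only Nate (and all 6 values in {E, H, I, J, K, L} must be used), so Nate = H.
The 5 still-open variables draw from only 5 values {E, I, J, K, L}, so each is used; only Mona can be I, hence Mona = I.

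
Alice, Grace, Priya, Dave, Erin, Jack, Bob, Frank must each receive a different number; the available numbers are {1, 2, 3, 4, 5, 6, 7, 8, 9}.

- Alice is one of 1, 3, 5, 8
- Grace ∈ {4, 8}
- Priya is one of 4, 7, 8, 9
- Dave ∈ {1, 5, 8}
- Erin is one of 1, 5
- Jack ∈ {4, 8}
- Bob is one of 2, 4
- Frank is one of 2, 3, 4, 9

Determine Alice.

3

Among the 8 variables, 7 fits only Priya (and all 8 values in {1, 2, 3, 4, 5, 7, 8, 9} must be used), so Priya = 7.
Among the 7 still-open variables, 9 fits only Frank (and all 7 values in {1, 2, 3, 4, 5, 8, 9} must be used), so Frank = 9.
Among the 6 still-open variables, 2 fits only Bob (and all 6 values in {1, 2, 3, 4, 5, 8} must be used), so Bob = 2.
The 5 still-open variables together cover exactly {1, 3, 4, 5, 8} — 5 values for 5 variables — and 3 appears only in Alice's list, so Alice = 3.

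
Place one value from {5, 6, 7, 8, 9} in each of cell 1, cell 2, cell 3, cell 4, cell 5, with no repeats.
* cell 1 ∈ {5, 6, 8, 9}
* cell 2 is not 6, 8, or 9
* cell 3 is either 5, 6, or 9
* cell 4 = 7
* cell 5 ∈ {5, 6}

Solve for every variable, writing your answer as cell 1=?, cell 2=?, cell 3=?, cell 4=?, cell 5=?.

cell 4's domain is down to {7}, so cell 4 = 7. Remove 7 from cell 2.
cell 2's domain is down to {5}, so cell 2 = 5. Eliminate 5 elsewhere: cell 1, cell 3, cell 5.
cell 5's domain is down to {6}, so cell 5 = 6. Eliminate 6 elsewhere: cell 1, cell 3.
cell 3's domain is down to {9}, so cell 3 = 9. So cell 1 can't be 9.
cell 1's domain is down to {8}, so cell 1 = 8.

cell 1=8, cell 2=5, cell 3=9, cell 4=7, cell 5=6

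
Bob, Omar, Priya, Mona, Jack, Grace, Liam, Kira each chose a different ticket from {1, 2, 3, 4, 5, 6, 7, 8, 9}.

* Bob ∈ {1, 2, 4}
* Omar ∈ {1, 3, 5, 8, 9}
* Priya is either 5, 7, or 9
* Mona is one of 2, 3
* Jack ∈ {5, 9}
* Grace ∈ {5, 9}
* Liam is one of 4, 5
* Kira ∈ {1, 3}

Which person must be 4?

Liam

Among the 8 variables, 7 fits only Priya (and all 8 values in {1, 2, 3, 4, 5, 7, 8, 9} must be used), so Priya = 7.
The 7 still-open variables draw from only 7 values {1, 2, 3, 4, 5, 8, 9}, so each is used; only Omar can be 8, hence Omar = 8.
Jack and Grace share exactly the 2 values {5, 9}; by pigeonhole those values go to them, so strike 5, 9 from Liam.
So 4 goes to Liam.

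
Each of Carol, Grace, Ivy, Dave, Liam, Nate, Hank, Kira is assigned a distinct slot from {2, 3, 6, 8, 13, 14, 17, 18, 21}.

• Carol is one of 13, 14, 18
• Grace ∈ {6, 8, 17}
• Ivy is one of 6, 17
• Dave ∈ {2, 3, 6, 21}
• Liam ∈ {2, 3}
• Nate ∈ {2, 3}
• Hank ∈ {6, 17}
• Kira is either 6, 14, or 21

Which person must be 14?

Ivy and Hank between them cover only {6, 17} — a naked pair. Remove those values from Grace, Dave, Kira.
Grace's domain is down to {8}, so Grace = 8.
Liam and Nate share exactly the 2 values {2, 3}; by pigeonhole those values go to them, so strike 2, 3 from Dave.
That leaves Dave = 21. So Kira can't be 21.
So 14 goes to Kira.

Kira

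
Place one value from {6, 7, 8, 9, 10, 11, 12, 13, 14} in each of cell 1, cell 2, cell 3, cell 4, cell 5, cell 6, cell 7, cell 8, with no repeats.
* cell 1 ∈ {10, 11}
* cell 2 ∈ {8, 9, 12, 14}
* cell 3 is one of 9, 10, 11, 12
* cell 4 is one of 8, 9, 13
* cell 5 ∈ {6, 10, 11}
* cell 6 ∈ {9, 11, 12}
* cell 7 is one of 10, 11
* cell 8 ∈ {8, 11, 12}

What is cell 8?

The 8 variables draw from only 8 values {6, 8, 9, 10, 11, 12, 13, 14}, so each is used; only cell 5 can be 6, hence cell 5 = 6.
The 7 still-open variables together cover exactly {8, 9, 10, 11, 12, 13, 14} — 7 values for 7 variables — and 13 appears only in cell 4's list, so cell 4 = 13.
The 6 still-open variables together cover exactly {8, 9, 10, 11, 12, 14} — 6 values for 6 variables — and 14 appears only in cell 2's list, so cell 2 = 14.
Among the 5 still-open variables, 8 fits only cell 8 (and all 5 values in {8, 9, 10, 11, 12} must be used), so cell 8 = 8.

8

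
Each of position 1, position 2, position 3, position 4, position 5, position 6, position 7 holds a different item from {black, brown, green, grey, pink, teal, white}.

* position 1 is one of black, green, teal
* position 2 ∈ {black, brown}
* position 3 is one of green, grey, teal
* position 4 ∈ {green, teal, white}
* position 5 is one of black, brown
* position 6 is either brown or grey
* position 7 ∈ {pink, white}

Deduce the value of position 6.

grey

The 7 variables together cover exactly {black, brown, green, grey, pink, teal, white} — 7 values for 7 variables — and pink appears only in position 7's list, so position 7 = pink.
Among the 6 still-open variables, white fits only position 4 (and all 6 values in {black, brown, green, grey, teal, white} must be used), so position 4 = white.
The 2 variables position 2 and position 5 are confined to {black, brown}, which locks those values in; drop them from position 1, position 6.
So position 6 = grey.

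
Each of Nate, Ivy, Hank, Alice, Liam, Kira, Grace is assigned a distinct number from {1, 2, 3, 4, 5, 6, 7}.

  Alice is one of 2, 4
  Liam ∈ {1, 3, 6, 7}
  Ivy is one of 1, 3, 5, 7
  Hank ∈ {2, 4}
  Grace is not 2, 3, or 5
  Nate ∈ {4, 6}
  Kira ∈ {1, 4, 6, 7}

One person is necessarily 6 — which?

Nate

The 7 variables together cover exactly {1, 2, 3, 4, 5, 6, 7} — 7 values for 7 variables — and 5 appears only in Ivy's list, so Ivy = 5.
The 6 still-open variables together cover exactly {1, 2, 3, 4, 6, 7} — 6 values for 6 variables — and 3 appears only in Liam's list, so Liam = 3.
Hank and Alice share exactly the 2 values {2, 4}; by pigeonhole those values go to them, so strike 2, 4 from Nate, Kira, Grace.
So 6 goes to Nate.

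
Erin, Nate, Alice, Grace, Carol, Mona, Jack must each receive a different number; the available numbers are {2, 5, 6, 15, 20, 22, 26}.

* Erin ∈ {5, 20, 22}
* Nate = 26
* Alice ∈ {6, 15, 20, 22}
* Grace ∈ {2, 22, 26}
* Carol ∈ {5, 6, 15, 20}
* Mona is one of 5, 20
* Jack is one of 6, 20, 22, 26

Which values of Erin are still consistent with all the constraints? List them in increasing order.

Nate has just one choice, so Nate = 26. Remove 26 from Grace, Jack.
Among the 6 still-open variables, 2 fits only Grace (and all 6 values in {2, 5, 6, 15, 20, 22} must be used), so Grace = 2.
No further eliminations apply; Erin can still be any of 5, 20, 22.

5, 20, 22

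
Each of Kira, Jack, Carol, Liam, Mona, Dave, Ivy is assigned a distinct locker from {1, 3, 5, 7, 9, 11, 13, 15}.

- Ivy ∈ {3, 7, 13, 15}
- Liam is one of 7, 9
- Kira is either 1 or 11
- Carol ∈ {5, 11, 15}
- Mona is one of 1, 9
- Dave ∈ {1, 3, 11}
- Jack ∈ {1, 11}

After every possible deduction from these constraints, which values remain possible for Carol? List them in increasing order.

5, 15

Kira and Jack between them cover only {1, 11} — a naked pair. Remove those values from Carol, Mona, Dave.
Mona must be 9 (only option left). Eliminate 9 elsewhere: Liam.
Dave must be 3 (only option left). Remove 3 from Ivy.
That leaves Liam = 7. Remove 7 from Ivy.
No further eliminations apply; Carol can still be any of 5, 15.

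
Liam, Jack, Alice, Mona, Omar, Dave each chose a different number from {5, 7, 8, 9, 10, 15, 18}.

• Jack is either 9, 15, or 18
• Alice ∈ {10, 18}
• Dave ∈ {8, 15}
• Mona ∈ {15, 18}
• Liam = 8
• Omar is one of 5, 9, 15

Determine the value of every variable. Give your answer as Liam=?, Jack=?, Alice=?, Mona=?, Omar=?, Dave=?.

Liam=8, Jack=9, Alice=10, Mona=18, Omar=5, Dave=15

Liam must be 8 (only option left). Strike 8 from Dave.
Dave has just one choice, so Dave = 15. Strike 15 from Jack, Mona, Omar.
Mona must be 18 (only option left). Strike 18 from Jack, Alice.
Jack's domain is down to {9}, so Jack = 9. Eliminate 9 elsewhere: Omar.
Alice has just one choice, so Alice = 10.
That leaves Omar = 5.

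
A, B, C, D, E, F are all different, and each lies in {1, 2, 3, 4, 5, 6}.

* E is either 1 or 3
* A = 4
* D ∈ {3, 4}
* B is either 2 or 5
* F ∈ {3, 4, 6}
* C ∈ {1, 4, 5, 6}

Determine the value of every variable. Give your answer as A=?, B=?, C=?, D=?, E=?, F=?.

A has just one choice, so A = 4. Eliminate 4 elsewhere: C, D, F.
D has just one choice, so D = 3. Remove 3 from E, F.
E's domain is down to {1}, so E = 1. Remove 1 from C.
That leaves F = 6. Remove 6 from C.
C's domain is down to {5}, so C = 5. Remove 5 from B.
That leaves B = 2.

A=4, B=2, C=5, D=3, E=1, F=6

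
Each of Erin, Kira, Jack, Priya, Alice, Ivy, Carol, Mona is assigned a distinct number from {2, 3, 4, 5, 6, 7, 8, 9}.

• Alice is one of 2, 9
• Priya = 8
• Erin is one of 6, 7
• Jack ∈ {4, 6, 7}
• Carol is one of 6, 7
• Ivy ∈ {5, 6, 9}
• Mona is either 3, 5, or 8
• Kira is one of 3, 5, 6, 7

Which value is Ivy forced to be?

9

Priya must be 8 (only option left). So Mona can't be 8.
The 7 still-open variables draw from only 7 values {2, 3, 4, 5, 6, 7, 9}, so each is used; only Alice can be 2, hence Alice = 2.
Among the 6 still-open variables, 4 fits only Jack (and all 6 values in {3, 4, 5, 6, 7, 9} must be used), so Jack = 4.
The 5 still-open variables draw from only 5 values {3, 5, 6, 7, 9}, so each is used; only Ivy can be 9, hence Ivy = 9.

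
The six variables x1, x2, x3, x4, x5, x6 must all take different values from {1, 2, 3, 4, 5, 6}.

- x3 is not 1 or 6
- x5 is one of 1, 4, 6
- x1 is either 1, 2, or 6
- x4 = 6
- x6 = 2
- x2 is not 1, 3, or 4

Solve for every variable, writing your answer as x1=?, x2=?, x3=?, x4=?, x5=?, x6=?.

x4's domain is down to {6}, so x4 = 6. Strike 6 from x1, x2, x5.
x6 has just one choice, so x6 = 2. Remove 2 from x1, x2, x3.
x1 must be 1 (only option left). Eliminate 1 elsewhere: x5.
x2's domain is down to {5}, so x2 = 5. Strike 5 from x3.
That leaves x5 = 4. Strike 4 from x3.
That leaves x3 = 3.

x1=1, x2=5, x3=3, x4=6, x5=4, x6=2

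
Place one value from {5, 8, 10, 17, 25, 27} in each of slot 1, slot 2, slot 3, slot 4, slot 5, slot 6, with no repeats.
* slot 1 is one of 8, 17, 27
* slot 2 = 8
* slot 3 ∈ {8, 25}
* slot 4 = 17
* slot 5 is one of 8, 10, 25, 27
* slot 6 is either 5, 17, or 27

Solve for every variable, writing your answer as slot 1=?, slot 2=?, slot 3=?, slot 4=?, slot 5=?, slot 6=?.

slot 1=27, slot 2=8, slot 3=25, slot 4=17, slot 5=10, slot 6=5

slot 2 has just one choice, so slot 2 = 8. Eliminate 8 elsewhere: slot 1, slot 3, slot 5.
That leaves slot 3 = 25. Remove 25 from slot 5.
That leaves slot 4 = 17. Eliminate 17 elsewhere: slot 1, slot 6.
That leaves slot 1 = 27. Remove 27 from slot 5, slot 6.
That leaves slot 5 = 10.
slot 6 must be 5 (only option left).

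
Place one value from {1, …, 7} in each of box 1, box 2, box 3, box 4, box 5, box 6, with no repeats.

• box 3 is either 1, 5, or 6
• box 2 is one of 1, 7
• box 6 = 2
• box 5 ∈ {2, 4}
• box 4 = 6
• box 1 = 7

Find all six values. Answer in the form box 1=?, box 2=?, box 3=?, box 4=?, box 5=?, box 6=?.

box 1=7, box 2=1, box 3=5, box 4=6, box 5=4, box 6=2

box 1 has just one choice, so box 1 = 7. Eliminate 7 elsewhere: box 2.
box 2's domain is down to {1}, so box 2 = 1. So box 3 can't be 1.
That leaves box 4 = 6. So box 3 can't be 6.
box 6 has just one choice, so box 6 = 2. Strike 2 from box 5.
That leaves box 3 = 5.
box 5 has just one choice, so box 5 = 4.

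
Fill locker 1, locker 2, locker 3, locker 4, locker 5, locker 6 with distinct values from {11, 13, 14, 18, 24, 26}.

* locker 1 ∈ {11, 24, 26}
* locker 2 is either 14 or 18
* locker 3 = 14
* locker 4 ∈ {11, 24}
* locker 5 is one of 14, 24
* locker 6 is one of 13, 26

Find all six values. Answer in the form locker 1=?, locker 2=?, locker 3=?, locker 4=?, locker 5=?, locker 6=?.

locker 1=26, locker 2=18, locker 3=14, locker 4=11, locker 5=24, locker 6=13

locker 3's domain is down to {14}, so locker 3 = 14. Eliminate 14 elsewhere: locker 2, locker 5.
locker 5's domain is down to {24}, so locker 5 = 24. Eliminate 24 elsewhere: locker 1, locker 4.
locker 2 has just one choice, so locker 2 = 18.
locker 4 has just one choice, so locker 4 = 11. So locker 1 can't be 11.
locker 1's domain is down to {26}, so locker 1 = 26. Strike 26 from locker 6.
locker 6 has just one choice, so locker 6 = 13.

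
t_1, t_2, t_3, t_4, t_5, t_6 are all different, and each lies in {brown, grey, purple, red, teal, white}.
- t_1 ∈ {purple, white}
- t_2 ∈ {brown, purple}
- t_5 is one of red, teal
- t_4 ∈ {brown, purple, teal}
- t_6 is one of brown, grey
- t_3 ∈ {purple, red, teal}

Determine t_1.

white

The 6 variables draw from only 6 values {brown, grey, purple, red, teal, white}, so each is used; only t_6 can be grey, hence t_6 = grey.
The 5 still-open variables draw from only 5 values {brown, purple, red, teal, white}, so each is used; only t_1 can be white, hence t_1 = white.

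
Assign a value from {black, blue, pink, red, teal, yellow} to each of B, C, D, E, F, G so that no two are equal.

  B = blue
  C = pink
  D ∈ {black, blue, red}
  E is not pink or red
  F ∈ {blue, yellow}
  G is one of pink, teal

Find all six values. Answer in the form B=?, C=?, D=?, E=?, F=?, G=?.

B's domain is down to {blue}, so B = blue. Strike blue from D, E, F.
That leaves C = pink. Strike pink from G.
F has just one choice, so F = yellow. Remove yellow from E.
G has just one choice, so G = teal. Strike teal from E.
E's domain is down to {black}, so E = black. So D can't be black.
D has just one choice, so D = red.

B=blue, C=pink, D=red, E=black, F=yellow, G=teal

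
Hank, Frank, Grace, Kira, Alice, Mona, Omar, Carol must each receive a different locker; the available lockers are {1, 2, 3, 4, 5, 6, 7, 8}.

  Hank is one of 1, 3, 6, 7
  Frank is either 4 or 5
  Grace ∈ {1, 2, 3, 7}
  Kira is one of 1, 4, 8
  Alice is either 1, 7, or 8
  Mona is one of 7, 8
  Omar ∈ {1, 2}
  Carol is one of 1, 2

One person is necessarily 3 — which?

Among the 8 variables, 5 fits only Frank (and all 8 values in {1, 2, 3, 4, 5, 6, 7, 8} must be used), so Frank = 5.
The 7 still-open variables draw from only 7 values {1, 2, 3, 4, 6, 7, 8}, so each is used; only Kira can be 4, hence Kira = 4.
The 6 still-open variables together cover exactly {1, 2, 3, 6, 7, 8} — 6 values for 6 variables — and 6 appears only in Hank's list, so Hank = 6.
Among the 5 still-open variables, 3 fits only Grace (and all 5 values in {1, 2, 3, 7, 8} must be used), so Grace = 3.

Grace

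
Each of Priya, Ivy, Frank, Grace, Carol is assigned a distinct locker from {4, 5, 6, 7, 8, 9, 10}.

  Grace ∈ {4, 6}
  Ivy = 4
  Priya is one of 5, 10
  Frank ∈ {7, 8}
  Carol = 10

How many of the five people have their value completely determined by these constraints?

4

Ivy must be 4 (only option left). Strike 4 from Grace.
Grace has just one choice, so Grace = 6.
That leaves Carol = 10. Remove 10 from Priya.
Priya's domain is down to {5}, so Priya = 5.
Determined: Priya=5, Ivy=4, Grace=6, Carol=10. The other people each still have more than one consistent value. That makes 4.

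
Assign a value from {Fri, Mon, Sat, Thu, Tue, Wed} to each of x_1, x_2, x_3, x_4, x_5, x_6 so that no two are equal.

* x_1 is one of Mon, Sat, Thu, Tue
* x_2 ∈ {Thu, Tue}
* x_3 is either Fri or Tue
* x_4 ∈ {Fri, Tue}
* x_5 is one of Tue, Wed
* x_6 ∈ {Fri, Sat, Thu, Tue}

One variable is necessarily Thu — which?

x_2

The 6 variables draw from only 6 values {Fri, Mon, Sat, Thu, Tue, Wed}, so each is used; only x_1 can be Mon, hence x_1 = Mon.
The 5 still-open variables draw from only 5 values {Fri, Sat, Thu, Tue, Wed}, so each is used; only x_6 can be Sat, hence x_6 = Sat.
Among the 4 still-open variables, Thu fits only x_2 (and all 4 values in {Fri, Thu, Tue, Wed} must be used), so x_2 = Thu.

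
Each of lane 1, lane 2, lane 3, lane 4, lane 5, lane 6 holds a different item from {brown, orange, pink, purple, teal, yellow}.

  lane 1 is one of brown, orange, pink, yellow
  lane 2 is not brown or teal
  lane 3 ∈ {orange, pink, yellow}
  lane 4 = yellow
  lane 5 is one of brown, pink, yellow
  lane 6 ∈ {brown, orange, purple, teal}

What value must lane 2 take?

purple

lane 4's domain is down to {yellow}, so lane 4 = yellow. Strike yellow from lane 1, lane 2, lane 3, lane 5.
Among the 5 still-open variables, teal fits only lane 6 (and all 5 values in {brown, orange, pink, purple, teal} must be used), so lane 6 = teal.
The 4 still-open variables together cover exactly {brown, orange, pink, purple} — 4 values for 4 variables — and purple appears only in lane 2's list, so lane 2 = purple.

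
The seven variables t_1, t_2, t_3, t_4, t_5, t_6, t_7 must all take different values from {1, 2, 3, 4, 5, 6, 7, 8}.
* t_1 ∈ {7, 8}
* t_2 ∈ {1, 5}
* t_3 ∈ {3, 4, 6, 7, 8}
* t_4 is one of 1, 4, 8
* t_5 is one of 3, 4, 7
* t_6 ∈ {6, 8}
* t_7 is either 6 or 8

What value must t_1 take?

7

The 7 variables together cover exactly {1, 3, 4, 5, 6, 7, 8} — 7 values for 7 variables — and 5 appears only in t_2's list, so t_2 = 5.
The 6 still-open variables together cover exactly {1, 3, 4, 6, 7, 8} — 6 values for 6 variables — and 1 appears only in t_4's list, so t_4 = 1.
t_6 and t_7 share exactly the 2 values {6, 8}; by pigeonhole those values go to them, so strike 6, 8 from t_1, t_3.
So t_1 = 7.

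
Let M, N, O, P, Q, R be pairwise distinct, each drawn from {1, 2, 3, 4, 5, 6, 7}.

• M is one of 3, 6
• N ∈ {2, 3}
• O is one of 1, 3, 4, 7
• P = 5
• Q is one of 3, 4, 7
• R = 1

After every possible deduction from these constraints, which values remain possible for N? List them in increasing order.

2, 3

P's domain is down to {5}, so P = 5.
That leaves R = 1. Remove 1 from O.
No further eliminations apply; N can still be any of 2, 3.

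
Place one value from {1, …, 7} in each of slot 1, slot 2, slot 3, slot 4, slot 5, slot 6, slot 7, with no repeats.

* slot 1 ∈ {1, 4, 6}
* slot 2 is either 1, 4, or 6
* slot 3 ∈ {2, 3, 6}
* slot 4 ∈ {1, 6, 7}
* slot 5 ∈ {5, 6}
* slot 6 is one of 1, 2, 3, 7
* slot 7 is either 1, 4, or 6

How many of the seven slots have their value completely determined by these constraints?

The 7 variables draw from only 7 values {1, 2, 3, 4, 5, 6, 7}, so each is used; only slot 5 can be 5, hence slot 5 = 5.
The 3 variables slot 1, slot 2, slot 7 are confined to {1, 4, 6}, which locks those values in; drop them from slot 3, slot 4, slot 6.
That leaves slot 4 = 7. Remove 7 from slot 6.
Determined: slot 4=7, slot 5=5. The other slots each still have more than one consistent value. That makes 2.

2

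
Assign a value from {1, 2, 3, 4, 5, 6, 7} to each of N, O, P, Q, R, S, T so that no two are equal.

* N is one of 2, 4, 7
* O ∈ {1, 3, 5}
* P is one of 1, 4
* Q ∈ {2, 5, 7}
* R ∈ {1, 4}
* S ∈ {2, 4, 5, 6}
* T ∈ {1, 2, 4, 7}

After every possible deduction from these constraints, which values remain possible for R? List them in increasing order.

1, 4

The 7 variables together cover exactly {1, 2, 3, 4, 5, 6, 7} — 7 values for 7 variables — and 3 appears only in O's list, so O = 3.
The 6 still-open variables draw from only 6 values {1, 2, 4, 5, 6, 7}, so each is used; only S can be 6, hence S = 6.
The 5 still-open variables together cover exactly {1, 2, 4, 5, 7} — 5 values for 5 variables — and 5 appears only in Q's list, so Q = 5.
P and R between them cover only {1, 4} — a naked pair. Remove those values from N, T.
No further eliminations apply; R can still be any of 1, 4.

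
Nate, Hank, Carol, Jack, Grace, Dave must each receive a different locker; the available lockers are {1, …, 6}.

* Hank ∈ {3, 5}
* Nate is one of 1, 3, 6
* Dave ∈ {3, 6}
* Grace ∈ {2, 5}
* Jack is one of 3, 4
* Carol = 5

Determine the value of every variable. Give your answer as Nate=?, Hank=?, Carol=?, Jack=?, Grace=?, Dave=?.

Carol has just one choice, so Carol = 5. Eliminate 5 elsewhere: Hank, Grace.
That leaves Grace = 2.
Hank must be 3 (only option left). Remove 3 from Nate, Jack, Dave.
Jack has just one choice, so Jack = 4.
Dave must be 6 (only option left). Strike 6 from Nate.
That leaves Nate = 1.

Nate=1, Hank=3, Carol=5, Jack=4, Grace=2, Dave=6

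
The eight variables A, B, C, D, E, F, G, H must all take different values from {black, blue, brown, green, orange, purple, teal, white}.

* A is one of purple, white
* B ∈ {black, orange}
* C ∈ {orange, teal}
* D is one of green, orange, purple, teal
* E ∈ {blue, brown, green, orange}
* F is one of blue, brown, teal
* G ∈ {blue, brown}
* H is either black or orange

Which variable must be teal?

C

The 8 variables draw from only 8 values {black, blue, brown, green, orange, purple, teal, white}, so each is used; only A can be white, hence A = white.
Among the 7 still-open variables, purple fits only D (and all 7 values in {black, blue, brown, green, orange, purple, teal} must be used), so D = purple.
The 6 still-open variables together cover exactly {black, blue, brown, green, orange, teal} — 6 values for 6 variables — and green appears only in E's list, so E = green.
B and H between them cover only {black, orange} — a naked pair. Remove those values from C.
So teal goes to C.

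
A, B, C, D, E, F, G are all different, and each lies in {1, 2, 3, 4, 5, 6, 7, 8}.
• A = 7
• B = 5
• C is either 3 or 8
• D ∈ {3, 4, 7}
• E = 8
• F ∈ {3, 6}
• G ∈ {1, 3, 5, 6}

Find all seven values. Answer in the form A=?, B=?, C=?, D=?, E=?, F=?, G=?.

A=7, B=5, C=3, D=4, E=8, F=6, G=1

A's domain is down to {7}, so A = 7. Strike 7 from D.
B must be 5 (only option left). Remove 5 from G.
E must be 8 (only option left). Strike 8 from C.
C's domain is down to {3}, so C = 3. Remove 3 from D, F, G.
D has just one choice, so D = 4.
F has just one choice, so F = 6. So G can't be 6.
G has just one choice, so G = 1.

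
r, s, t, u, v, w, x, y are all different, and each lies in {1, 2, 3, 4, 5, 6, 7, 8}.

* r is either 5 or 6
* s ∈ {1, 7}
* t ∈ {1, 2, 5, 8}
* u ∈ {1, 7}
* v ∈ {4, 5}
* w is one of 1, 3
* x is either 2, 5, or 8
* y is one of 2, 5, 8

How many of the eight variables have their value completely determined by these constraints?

Among the 8 variables, 3 fits only w (and all 8 values in {1, 2, 3, 4, 5, 6, 7, 8} must be used), so w = 3.
The 7 still-open variables draw from only 7 values {1, 2, 4, 5, 6, 7, 8}, so each is used; only v can be 4, hence v = 4.
Among the 6 still-open variables, 6 fits only r (and all 6 values in {1, 2, 5, 6, 7, 8} must be used), so r = 6.
The 2 variables s and u are confined to {1, 7}, which locks those values in; drop them from t.
Determined: r=6, v=4, w=3. The other variables each still have more than one consistent value. That makes 3.

3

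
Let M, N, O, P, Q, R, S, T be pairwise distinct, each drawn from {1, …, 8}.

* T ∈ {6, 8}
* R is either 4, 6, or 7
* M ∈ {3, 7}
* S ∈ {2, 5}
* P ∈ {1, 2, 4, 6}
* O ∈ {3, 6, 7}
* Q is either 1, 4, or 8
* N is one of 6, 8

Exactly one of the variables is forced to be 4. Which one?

Among the 8 variables, 5 fits only S (and all 8 values in {1, 2, 3, 4, 5, 6, 7, 8} must be used), so S = 5.
The 7 still-open variables draw from only 7 values {1, 2, 3, 4, 6, 7, 8}, so each is used; only P can be 2, hence P = 2.
Among the 6 still-open variables, 1 fits only Q (and all 6 values in {1, 3, 4, 6, 7, 8} must be used), so Q = 1.
The 5 still-open variables draw from only 5 values {3, 4, 6, 7, 8}, so each is used; only R can be 4, hence R = 4.

R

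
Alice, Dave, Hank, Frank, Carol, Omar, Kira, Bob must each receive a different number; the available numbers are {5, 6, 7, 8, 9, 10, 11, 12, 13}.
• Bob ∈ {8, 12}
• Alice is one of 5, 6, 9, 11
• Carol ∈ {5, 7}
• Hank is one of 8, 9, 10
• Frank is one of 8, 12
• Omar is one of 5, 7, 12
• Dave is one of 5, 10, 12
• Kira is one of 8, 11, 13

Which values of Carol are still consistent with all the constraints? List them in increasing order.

5, 7

The 2 variables Frank and Bob are confined to {8, 12}, which locks those values in; drop them from Dave, Hank, Omar, Kira.
Carol and Omar share exactly the 2 values {5, 7}; by pigeonhole those values go to them, so strike 5, 7 from Alice, Dave.
Dave must be 10 (only option left). Remove 10 from Hank.
That leaves Hank = 9. Strike 9 from Alice.
No further eliminations apply; Carol can still be any of 5, 7.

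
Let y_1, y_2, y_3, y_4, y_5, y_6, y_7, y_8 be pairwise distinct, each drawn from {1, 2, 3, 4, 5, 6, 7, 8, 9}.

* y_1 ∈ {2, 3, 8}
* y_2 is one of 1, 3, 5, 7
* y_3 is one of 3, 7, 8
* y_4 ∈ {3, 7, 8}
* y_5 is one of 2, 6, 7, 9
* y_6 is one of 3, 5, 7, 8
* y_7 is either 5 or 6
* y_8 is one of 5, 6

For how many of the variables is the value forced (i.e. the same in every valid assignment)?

The 8 variables together cover exactly {1, 2, 3, 5, 6, 7, 8, 9} — 8 values for 8 variables — and 1 appears only in y_2's list, so y_2 = 1.
Among the 7 still-open variables, 9 fits only y_5 (and all 7 values in {2, 3, 5, 6, 7, 8, 9} must be used), so y_5 = 9.
Among the 6 still-open variables, 2 fits only y_1 (and all 6 values in {2, 3, 5, 6, 7, 8} must be used), so y_1 = 2.
The 2 variables y_7 and y_8 are confined to {5, 6}, which locks those values in; drop them from y_6.
Determined: y_1=2, y_2=1, y_5=9. The other variables each still have more than one consistent value. That makes 3.

3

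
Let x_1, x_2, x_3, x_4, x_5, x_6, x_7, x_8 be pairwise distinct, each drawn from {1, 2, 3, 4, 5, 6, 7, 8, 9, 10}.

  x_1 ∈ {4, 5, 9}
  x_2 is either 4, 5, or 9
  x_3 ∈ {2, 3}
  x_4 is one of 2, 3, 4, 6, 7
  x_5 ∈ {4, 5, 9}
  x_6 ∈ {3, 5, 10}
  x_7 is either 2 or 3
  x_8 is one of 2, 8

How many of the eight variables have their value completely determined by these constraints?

x_3 and x_7 between them cover only {2, 3} — a naked pair. Remove those values from x_4, x_6, x_8.
x_8's domain is down to {8}, so x_8 = 8.
The 3 variables x_1, x_2, x_5 are confined to {4, 5, 9}, which locks those values in; drop them from x_4, x_6.
That leaves x_6 = 10.
Determined: x_6=10, x_8=8. The other variables each still have more than one consistent value. That makes 2.

2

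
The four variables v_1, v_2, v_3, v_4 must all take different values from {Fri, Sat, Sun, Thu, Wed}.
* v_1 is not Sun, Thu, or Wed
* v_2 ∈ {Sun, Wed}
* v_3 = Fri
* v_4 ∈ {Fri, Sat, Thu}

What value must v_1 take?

v_3's domain is down to {Fri}, so v_3 = Fri. So v_1, v_4 can't be Fri.
So v_1 = Sat.

Sat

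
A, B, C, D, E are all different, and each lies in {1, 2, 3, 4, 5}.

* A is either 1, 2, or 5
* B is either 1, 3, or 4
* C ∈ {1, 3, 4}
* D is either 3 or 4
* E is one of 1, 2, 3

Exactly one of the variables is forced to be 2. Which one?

Among the 5 variables, 5 fits only A (and all 5 values in {1, 2, 3, 4, 5} must be used), so A = 5.
Among the 4 still-open variables, 2 fits only E (and all 4 values in {1, 2, 3, 4} must be used), so E = 2.

E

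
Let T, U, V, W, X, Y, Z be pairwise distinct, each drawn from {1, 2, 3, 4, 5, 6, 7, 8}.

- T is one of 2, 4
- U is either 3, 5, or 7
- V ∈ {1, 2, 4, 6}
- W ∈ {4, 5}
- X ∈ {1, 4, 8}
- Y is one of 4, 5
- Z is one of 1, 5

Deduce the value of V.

W and Y between them cover only {4, 5} — a naked pair. Remove those values from T, U, V, X, Z.
T has just one choice, so T = 2. So V can't be 2.
Z's domain is down to {1}, so Z = 1. Strike 1 from V, X.
So V = 6.

6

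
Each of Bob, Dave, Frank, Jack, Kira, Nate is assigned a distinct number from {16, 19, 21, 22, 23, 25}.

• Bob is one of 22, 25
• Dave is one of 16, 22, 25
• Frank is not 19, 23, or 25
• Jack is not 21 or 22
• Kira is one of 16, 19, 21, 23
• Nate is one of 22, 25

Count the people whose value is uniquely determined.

Bob and Nate share exactly the 2 values {22, 25}; by pigeonhole those values go to them, so strike 22, 25 from Dave, Frank, Jack.
That leaves Dave = 16. Strike 16 from Frank, Jack, Kira.
Frank's domain is down to {21}, so Frank = 21. Eliminate 21 elsewhere: Kira.
Determined: Dave=16, Frank=21. The other people each still have more than one consistent value. That makes 2.

2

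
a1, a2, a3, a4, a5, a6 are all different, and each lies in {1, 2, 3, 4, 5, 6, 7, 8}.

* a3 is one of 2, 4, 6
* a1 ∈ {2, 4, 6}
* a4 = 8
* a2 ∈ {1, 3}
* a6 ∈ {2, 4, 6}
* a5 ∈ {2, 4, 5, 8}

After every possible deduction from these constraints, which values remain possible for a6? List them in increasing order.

2, 4, 6

a4's domain is down to {8}, so a4 = 8. Strike 8 from a5.
The 3 variables a1, a3, a6 are confined to {2, 4, 6}, which locks those values in; drop them from a5.
a5 must be 5 (only option left).
No further eliminations apply; a6 can still be any of 2, 4, 6.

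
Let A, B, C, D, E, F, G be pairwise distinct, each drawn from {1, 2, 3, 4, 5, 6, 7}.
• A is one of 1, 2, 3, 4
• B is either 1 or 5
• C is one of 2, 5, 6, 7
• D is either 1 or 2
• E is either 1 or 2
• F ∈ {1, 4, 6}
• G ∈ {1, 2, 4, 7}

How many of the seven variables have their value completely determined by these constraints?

Among the 7 variables, 3 fits only A (and all 7 values in {1, 2, 3, 4, 5, 6, 7} must be used), so A = 3.
D and E between them cover only {1, 2} — a naked pair. Remove those values from B, C, F, G.
That leaves B = 5. Eliminate 5 elsewhere: C.
Determined: A=3, B=5. The other variables each still have more than one consistent value. That makes 2.

2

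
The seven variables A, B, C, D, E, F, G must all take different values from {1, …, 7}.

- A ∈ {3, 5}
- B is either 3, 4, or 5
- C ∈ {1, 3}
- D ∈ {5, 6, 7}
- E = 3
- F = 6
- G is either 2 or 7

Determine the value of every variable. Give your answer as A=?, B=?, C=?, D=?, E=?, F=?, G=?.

E has just one choice, so E = 3. Eliminate 3 elsewhere: A, B, C.
F has just one choice, so F = 6. Strike 6 from D.
A has just one choice, so A = 5. Remove 5 from B, D.
B's domain is down to {4}, so B = 4.
C has just one choice, so C = 1.
D has just one choice, so D = 7. Remove 7 from G.
That leaves G = 2.

A=5, B=4, C=1, D=7, E=3, F=6, G=2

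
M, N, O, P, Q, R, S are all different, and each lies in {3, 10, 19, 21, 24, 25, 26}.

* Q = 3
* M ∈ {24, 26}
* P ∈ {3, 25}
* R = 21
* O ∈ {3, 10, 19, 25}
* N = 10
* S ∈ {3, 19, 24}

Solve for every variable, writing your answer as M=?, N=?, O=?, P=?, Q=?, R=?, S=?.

N must be 10 (only option left). Remove 10 from O.
That leaves Q = 3. So O, P, S can't be 3.
That leaves R = 21.
P must be 25 (only option left). Remove 25 from O.
O must be 19 (only option left). Strike 19 from S.
S must be 24 (only option left). Eliminate 24 elsewhere: M.
M has just one choice, so M = 26.

M=26, N=10, O=19, P=25, Q=3, R=21, S=24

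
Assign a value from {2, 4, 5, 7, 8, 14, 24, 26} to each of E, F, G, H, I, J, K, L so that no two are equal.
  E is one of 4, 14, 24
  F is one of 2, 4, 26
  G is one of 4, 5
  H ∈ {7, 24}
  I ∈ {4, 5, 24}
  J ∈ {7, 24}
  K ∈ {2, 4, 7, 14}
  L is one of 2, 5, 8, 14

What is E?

Among the 8 variables, 8 fits only L (and all 8 values in {2, 4, 5, 7, 8, 14, 24, 26} must be used), so L = 8.
The 7 still-open variables draw from only 7 values {2, 4, 5, 7, 14, 24, 26}, so each is used; only F can be 26, hence F = 26.
The 6 still-open variables draw from only 6 values {2, 4, 5, 7, 14, 24}, so each is used; only K can be 2, hence K = 2.
The 5 still-open variables draw from only 5 values {4, 5, 7, 14, 24}, so each is used; only E can be 14, hence E = 14.

14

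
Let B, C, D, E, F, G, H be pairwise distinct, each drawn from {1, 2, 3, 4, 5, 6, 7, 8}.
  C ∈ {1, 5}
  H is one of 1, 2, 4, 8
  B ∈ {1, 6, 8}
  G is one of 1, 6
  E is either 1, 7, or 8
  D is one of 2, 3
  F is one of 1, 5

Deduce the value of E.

7

The 2 variables C and F are confined to {1, 5}, which locks those values in; drop them from B, E, G, H.
G must be 6 (only option left). Strike 6 from B.
B must be 8 (only option left). So E, H can't be 8.
So E = 7.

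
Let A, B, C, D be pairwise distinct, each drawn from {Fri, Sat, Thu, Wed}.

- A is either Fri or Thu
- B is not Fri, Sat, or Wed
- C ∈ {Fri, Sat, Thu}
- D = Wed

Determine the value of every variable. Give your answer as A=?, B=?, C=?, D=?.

A=Fri, B=Thu, C=Sat, D=Wed

B has just one choice, so B = Thu. Eliminate Thu elsewhere: A, C.
That leaves D = Wed.
A's domain is down to {Fri}, so A = Fri. So C can't be Fri.
C's domain is down to {Sat}, so C = Sat.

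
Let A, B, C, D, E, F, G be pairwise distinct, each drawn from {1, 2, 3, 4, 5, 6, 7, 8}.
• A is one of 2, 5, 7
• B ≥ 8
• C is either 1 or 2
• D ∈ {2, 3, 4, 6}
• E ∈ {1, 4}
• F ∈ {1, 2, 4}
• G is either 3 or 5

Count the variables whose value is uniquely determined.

1

B's domain is down to {8}, so B = 8.
C, E, F share exactly the 3 values {1, 2, 4}; by pigeonhole those values go to them, so strike 1, 2, 4 from A, D.
Determined: B=8. The other variables each still have more than one consistent value. That makes 1.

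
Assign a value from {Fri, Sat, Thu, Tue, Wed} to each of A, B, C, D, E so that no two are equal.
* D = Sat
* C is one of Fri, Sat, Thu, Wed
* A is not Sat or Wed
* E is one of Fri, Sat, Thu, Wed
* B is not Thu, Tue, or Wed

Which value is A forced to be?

Tue

D must be Sat (only option left). Eliminate Sat elsewhere: B, C, E.
B must be Fri (only option left). Strike Fri from A, C, E.
The 3 still-open variables together cover exactly {Thu, Tue, Wed} — 3 values for 3 variables — and Tue appears only in A's list, so A = Tue.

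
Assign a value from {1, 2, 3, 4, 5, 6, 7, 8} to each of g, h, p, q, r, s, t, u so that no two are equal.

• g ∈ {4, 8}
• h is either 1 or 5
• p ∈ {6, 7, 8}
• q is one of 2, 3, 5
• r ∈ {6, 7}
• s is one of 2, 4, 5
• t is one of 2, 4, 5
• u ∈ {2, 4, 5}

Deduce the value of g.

8

Among the 8 variables, 1 fits only h (and all 8 values in {1, 2, 3, 4, 5, 6, 7, 8} must be used), so h = 1.
Among the 7 still-open variables, 3 fits only q (and all 7 values in {2, 3, 4, 5, 6, 7, 8} must be used), so q = 3.
The 3 variables s, t, u are confined to {2, 4, 5}, which locks those values in; drop them from g.
So g = 8.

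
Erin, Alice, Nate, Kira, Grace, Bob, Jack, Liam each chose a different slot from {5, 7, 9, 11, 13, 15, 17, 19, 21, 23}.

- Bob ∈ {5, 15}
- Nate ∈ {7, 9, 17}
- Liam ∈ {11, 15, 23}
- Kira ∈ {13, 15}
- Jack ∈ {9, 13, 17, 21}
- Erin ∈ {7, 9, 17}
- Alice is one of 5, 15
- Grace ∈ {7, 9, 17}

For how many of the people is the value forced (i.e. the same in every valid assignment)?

Alice and Bob share exactly the 2 values {5, 15}; by pigeonhole those values go to them, so strike 5, 15 from Kira, Liam.
Kira has just one choice, so Kira = 13. Eliminate 13 elsewhere: Jack.
Erin, Nate, Grace share exactly the 3 values {7, 9, 17}; by pigeonhole those values go to them, so strike 7, 9, 17 from Jack.
That leaves Jack = 21.
Determined: Kira=13, Jack=21. The other people each still have more than one consistent value. That makes 2.

2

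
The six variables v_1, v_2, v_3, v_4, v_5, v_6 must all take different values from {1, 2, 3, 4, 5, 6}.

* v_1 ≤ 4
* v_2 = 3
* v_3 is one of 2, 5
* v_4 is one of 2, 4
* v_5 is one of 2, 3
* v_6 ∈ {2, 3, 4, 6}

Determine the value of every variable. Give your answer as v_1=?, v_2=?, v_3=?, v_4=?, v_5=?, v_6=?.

v_1=1, v_2=3, v_3=5, v_4=4, v_5=2, v_6=6

v_2's domain is down to {3}, so v_2 = 3. So v_1, v_5, v_6 can't be 3.
v_5 has just one choice, so v_5 = 2. Strike 2 from v_1, v_3, v_4, v_6.
v_3's domain is down to {5}, so v_3 = 5.
v_4 has just one choice, so v_4 = 4. Remove 4 from v_1, v_6.
v_6 must be 6 (only option left).
v_1's domain is down to {1}, so v_1 = 1.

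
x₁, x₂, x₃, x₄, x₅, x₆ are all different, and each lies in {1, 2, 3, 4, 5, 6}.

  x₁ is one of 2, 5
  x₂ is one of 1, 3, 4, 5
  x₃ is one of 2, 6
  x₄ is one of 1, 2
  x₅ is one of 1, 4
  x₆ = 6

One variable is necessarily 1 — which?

x₆ must be 6 (only option left). Strike 6 from x₃.
x₃ must be 2 (only option left). Strike 2 from x₁, x₄.
So 1 goes to x₄.

x₄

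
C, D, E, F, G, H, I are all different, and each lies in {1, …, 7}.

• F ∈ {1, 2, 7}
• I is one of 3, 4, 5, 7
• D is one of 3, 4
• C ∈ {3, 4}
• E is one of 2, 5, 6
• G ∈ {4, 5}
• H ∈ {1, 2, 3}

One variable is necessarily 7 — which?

I

Among the 7 variables, 6 fits only E (and all 7 values in {1, 2, 3, 4, 5, 6, 7} must be used), so E = 6.
The 2 variables C and D are confined to {3, 4}, which locks those values in; drop them from G, H, I.
G's domain is down to {5}, so G = 5. So I can't be 5.
So 7 goes to I.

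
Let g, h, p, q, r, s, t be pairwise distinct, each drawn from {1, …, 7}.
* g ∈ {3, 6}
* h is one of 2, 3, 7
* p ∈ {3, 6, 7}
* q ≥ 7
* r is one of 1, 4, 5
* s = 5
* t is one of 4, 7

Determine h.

2

q must be 7 (only option left). Strike 7 from h, p, t.
s must be 5 (only option left). Remove 5 from r.
t's domain is down to {4}, so t = 4. So r can't be 4.
r must be 1 (only option left).
The 3 still-open variables draw from only 3 values {2, 3, 6}, so each is used; only h can be 2, hence h = 2.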